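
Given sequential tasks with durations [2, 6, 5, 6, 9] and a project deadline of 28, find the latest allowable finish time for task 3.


LF(activity 3) = deadline - sum of successor durations
Successors: activities 4 through 5 with durations [6, 9]
Sum of successor durations = 15
LF = 28 - 15 = 13

13


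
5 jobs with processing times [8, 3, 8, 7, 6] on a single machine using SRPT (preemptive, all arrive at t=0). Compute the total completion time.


Since all jobs arrive at t=0, SRPT equals SPT ordering.
SPT order: [3, 6, 7, 8, 8]
Completion times:
  Job 1: p=3, C=3
  Job 2: p=6, C=9
  Job 3: p=7, C=16
  Job 4: p=8, C=24
  Job 5: p=8, C=32
Total completion time = 3 + 9 + 16 + 24 + 32 = 84

84


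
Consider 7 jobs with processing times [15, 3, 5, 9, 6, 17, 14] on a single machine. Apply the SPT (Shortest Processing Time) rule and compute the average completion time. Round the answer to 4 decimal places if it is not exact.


Sort jobs by processing time (SPT order): [3, 5, 6, 9, 14, 15, 17]
Compute completion times sequentially:
  Job 1: processing = 3, completes at 3
  Job 2: processing = 5, completes at 8
  Job 3: processing = 6, completes at 14
  Job 4: processing = 9, completes at 23
  Job 5: processing = 14, completes at 37
  Job 6: processing = 15, completes at 52
  Job 7: processing = 17, completes at 69
Sum of completion times = 206
Average completion time = 206/7 = 29.4286

29.4286


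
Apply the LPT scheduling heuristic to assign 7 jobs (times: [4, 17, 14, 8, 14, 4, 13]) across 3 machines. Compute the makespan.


Sort jobs in decreasing order (LPT): [17, 14, 14, 13, 8, 4, 4]
Assign each job to the least loaded machine:
  Machine 1: jobs [17, 4, 4], load = 25
  Machine 2: jobs [14, 13], load = 27
  Machine 3: jobs [14, 8], load = 22
Makespan = max load = 27

27


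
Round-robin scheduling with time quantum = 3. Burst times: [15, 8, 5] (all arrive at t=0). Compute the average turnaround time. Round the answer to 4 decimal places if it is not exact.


Time quantum = 3
Execution trace:
  J1 runs 3 units, time = 3
  J2 runs 3 units, time = 6
  J3 runs 3 units, time = 9
  J1 runs 3 units, time = 12
  J2 runs 3 units, time = 15
  J3 runs 2 units, time = 17
  J1 runs 3 units, time = 20
  J2 runs 2 units, time = 22
  J1 runs 3 units, time = 25
  J1 runs 3 units, time = 28
Finish times: [28, 22, 17]
Average turnaround = 67/3 = 22.3333

22.3333


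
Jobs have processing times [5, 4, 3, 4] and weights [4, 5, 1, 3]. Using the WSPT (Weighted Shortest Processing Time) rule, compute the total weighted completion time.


Compute p/w ratios and sort ascending (WSPT): [(4, 5), (5, 4), (4, 3), (3, 1)]
Compute weighted completion times:
  Job (p=4,w=5): C=4, w*C=5*4=20
  Job (p=5,w=4): C=9, w*C=4*9=36
  Job (p=4,w=3): C=13, w*C=3*13=39
  Job (p=3,w=1): C=16, w*C=1*16=16
Total weighted completion time = 111

111


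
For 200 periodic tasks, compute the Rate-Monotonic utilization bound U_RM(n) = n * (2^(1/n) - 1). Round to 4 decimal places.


Compute 2^(1/200) = 1.0034717485
Subtract 1: 1.0034717485 - 1 = 0.0034717485
Multiply by n: 200 * 0.0034717485 = 0.6943497000
Round to 4 dp: 0.6943

0.6943


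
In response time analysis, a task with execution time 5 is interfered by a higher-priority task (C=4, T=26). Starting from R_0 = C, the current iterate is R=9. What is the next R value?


R_next = C + ceil(R_prev / T_hp) * C_hp
ceil(9 / 26) = ceil(0.3462) = 1
Interference = 1 * 4 = 4
R_next = 5 + 4 = 9
R_next = R_prev, so the iteration has converged (response time = 9).

9


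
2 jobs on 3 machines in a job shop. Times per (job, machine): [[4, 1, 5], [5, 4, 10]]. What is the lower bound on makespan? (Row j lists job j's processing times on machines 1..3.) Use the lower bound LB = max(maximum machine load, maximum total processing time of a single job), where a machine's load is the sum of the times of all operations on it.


Machine loads:
  Machine 1: 4 + 5 = 9
  Machine 2: 1 + 4 = 5
  Machine 3: 5 + 10 = 15
Max machine load = 15
Job totals:
  Job 1: 10
  Job 2: 19
Max job total = 19
Lower bound = max(15, 19) = 19

19


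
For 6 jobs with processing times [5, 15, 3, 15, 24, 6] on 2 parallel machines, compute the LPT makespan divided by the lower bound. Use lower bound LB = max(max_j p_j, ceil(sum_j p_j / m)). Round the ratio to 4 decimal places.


LPT order: [24, 15, 15, 6, 5, 3]
Machine loads after assignment: [35, 33]
LPT makespan = 35
Lower bound = max(max_job, ceil(total/2)) = max(24, 34) = 34
Ratio = 35 / 34 = 1.0294

1.0294


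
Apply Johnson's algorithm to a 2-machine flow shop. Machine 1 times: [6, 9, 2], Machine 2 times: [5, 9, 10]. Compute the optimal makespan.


Apply Johnson's rule:
  Group 1 (a <= b): [(3, 2, 10), (2, 9, 9)]
  Group 2 (a > b): [(1, 6, 5)]
Optimal job order: [3, 2, 1]
Schedule:
  Job 3: M1 done at 2, M2 done at 12
  Job 2: M1 done at 11, M2 done at 21
  Job 1: M1 done at 17, M2 done at 26
Makespan = 26

26


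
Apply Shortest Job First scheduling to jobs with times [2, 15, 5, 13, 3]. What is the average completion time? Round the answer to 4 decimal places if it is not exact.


SJF order (ascending): [2, 3, 5, 13, 15]
Completion times:
  Job 1: burst=2, C=2
  Job 2: burst=3, C=5
  Job 3: burst=5, C=10
  Job 4: burst=13, C=23
  Job 5: burst=15, C=38
Average completion = 78/5 = 15.6

15.6


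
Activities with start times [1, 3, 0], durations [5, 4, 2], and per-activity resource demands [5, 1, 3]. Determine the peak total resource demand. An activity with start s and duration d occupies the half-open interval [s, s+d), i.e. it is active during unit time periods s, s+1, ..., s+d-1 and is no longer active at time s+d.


Each activity i is active on [start_i, start_i + duration_i).
Compute total resource usage per time slot:
  t=0: active resources = [3], total = 3
  t=1: active resources = [5, 3], total = 8
  t=2: active resources = [5], total = 5
  t=3: active resources = [5, 1], total = 6
  t=4: active resources = [5, 1], total = 6
  t=5: active resources = [5, 1], total = 6
  t=6: active resources = [1], total = 1
Peak resource demand = 8

8


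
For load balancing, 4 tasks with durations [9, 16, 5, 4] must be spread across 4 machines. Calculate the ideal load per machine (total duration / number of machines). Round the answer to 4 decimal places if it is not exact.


Total processing time = 9 + 16 + 5 + 4 = 34
Number of machines = 4
Ideal balanced load = 34 / 4 = 8.5

8.5


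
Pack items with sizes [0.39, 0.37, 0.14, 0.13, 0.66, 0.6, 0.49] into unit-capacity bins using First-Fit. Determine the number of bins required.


Place items sequentially using First-Fit:
  Item 0.39 -> new Bin 1
  Item 0.37 -> Bin 1 (now 0.76)
  Item 0.14 -> Bin 1 (now 0.9)
  Item 0.13 -> new Bin 2
  Item 0.66 -> Bin 2 (now 0.79)
  Item 0.6 -> new Bin 3
  Item 0.49 -> new Bin 4
Total bins used = 4

4


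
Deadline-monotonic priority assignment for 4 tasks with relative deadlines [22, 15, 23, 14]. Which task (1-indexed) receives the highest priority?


Sort tasks by relative deadline (ascending):
  Task 4: deadline = 14
  Task 2: deadline = 15
  Task 1: deadline = 22
  Task 3: deadline = 23
Priority order (highest first): [4, 2, 1, 3]
Highest priority task = 4

4


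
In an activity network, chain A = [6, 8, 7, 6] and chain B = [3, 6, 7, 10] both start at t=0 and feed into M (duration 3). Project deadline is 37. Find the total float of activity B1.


Forward pass: ES(B1) = sum of predecessors on chain B = 0
EF = ES + duration = 0 + 3 = 3
Backward pass: LF(M) = deadline = 37; LS(M) = 37 - 3 = 34
LF(B1) = LS(M) - sum(successors on chain B) = 34 - 23 = 11
LS = LF - duration = 11 - 3 = 8
Total float = LS - ES = 8 - 0 = 8

8


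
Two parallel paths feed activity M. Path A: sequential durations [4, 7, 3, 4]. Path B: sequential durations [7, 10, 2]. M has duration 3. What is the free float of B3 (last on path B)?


ES(B3) = sum of predecessors on chain B = 17
EF(B3) = ES + duration = 17 + 2 = 19
Successor of B3 is M. ES(M) = max(sum(A), sum(B)) = max(18, 19) = 19
Free float = ES(successor) - EF(current) = 19 - 19 = 0

0


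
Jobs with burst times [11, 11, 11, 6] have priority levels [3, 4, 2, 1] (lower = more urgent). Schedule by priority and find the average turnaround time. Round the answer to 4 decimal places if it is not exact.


Sort by priority (ascending = highest first):
Order: [(1, 6), (2, 11), (3, 11), (4, 11)]
Completion times:
  Priority 1, burst=6, C=6
  Priority 2, burst=11, C=17
  Priority 3, burst=11, C=28
  Priority 4, burst=11, C=39
Average turnaround = 90/4 = 22.5

22.5


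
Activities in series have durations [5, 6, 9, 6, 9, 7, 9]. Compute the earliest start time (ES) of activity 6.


Activity 6 starts after activities 1 through 5 complete.
Predecessor durations: [5, 6, 9, 6, 9]
ES = 5 + 6 + 9 + 6 + 9 = 35

35


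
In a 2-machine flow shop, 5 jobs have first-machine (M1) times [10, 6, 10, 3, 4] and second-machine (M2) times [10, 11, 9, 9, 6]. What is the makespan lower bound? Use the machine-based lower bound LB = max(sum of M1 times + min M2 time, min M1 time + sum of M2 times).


LB1 = sum(M1 times) + min(M2 times) = 33 + 6 = 39
LB2 = min(M1 times) + sum(M2 times) = 3 + 45 = 48
Lower bound = max(LB1, LB2) = max(39, 48) = 48

48


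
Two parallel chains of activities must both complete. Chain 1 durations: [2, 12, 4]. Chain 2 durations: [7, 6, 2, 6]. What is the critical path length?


Path A total = 2 + 12 + 4 = 18
Path B total = 7 + 6 + 2 + 6 = 21
Critical path = longest path = max(18, 21) = 21

21


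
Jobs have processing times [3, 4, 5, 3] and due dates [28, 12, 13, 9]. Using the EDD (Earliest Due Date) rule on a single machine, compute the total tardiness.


Sort by due date (EDD order): [(3, 9), (4, 12), (5, 13), (3, 28)]
Compute completion times and tardiness:
  Job 1: p=3, d=9, C=3, tardiness=max(0,3-9)=0
  Job 2: p=4, d=12, C=7, tardiness=max(0,7-12)=0
  Job 3: p=5, d=13, C=12, tardiness=max(0,12-13)=0
  Job 4: p=3, d=28, C=15, tardiness=max(0,15-28)=0
Total tardiness = 0

0


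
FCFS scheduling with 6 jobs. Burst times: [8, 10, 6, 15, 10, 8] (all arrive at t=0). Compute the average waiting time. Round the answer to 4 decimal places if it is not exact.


FCFS order (as given): [8, 10, 6, 15, 10, 8]
Waiting times:
  Job 1: wait = 0
  Job 2: wait = 8
  Job 3: wait = 18
  Job 4: wait = 24
  Job 5: wait = 39
  Job 6: wait = 49
Sum of waiting times = 138
Average waiting time = 138/6 = 23.0

23.0


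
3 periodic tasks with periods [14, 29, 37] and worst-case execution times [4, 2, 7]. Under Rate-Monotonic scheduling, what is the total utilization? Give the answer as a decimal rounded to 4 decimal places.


Compute individual utilizations (exact fractions):
  Task 1: C/T = 4/14 = 2/7 (approx. 0.2857)
  Task 2: C/T = 2/29 (approx. 0.069)
  Task 3: C/T = 7/37 (approx. 0.1892)
Total utilization U = 2/7 + 2/29 + 7/37 = 4085/7511
Rounded to 4 decimal places: U = 0.5439
RM (Liu & Layland) bound for 3 tasks = 0.779763; compare with U = 4085/7511 (approx. 0.543869)
U <= bound, so schedulable by RM sufficient condition.

0.5439


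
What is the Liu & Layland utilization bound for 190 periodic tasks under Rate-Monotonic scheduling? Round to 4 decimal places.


Compute 2^(1/190) = 1.0036548056
Subtract 1: 1.0036548056 - 1 = 0.0036548056
Multiply by n: 190 * 0.0036548056 = 0.6944130640
Round to 4 dp: 0.6944

0.6944


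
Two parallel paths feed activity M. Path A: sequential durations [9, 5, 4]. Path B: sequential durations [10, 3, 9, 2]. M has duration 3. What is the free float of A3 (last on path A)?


ES(A3) = sum of predecessors on chain A = 14
EF(A3) = ES + duration = 14 + 4 = 18
Successor of A3 is M. ES(M) = max(sum(A), sum(B)) = max(18, 24) = 24
Free float = ES(successor) - EF(current) = 24 - 18 = 6

6


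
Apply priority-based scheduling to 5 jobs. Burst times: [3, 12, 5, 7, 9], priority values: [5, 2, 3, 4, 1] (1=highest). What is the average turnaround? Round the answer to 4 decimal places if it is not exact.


Sort by priority (ascending = highest first):
Order: [(1, 9), (2, 12), (3, 5), (4, 7), (5, 3)]
Completion times:
  Priority 1, burst=9, C=9
  Priority 2, burst=12, C=21
  Priority 3, burst=5, C=26
  Priority 4, burst=7, C=33
  Priority 5, burst=3, C=36
Average turnaround = 125/5 = 25.0

25.0


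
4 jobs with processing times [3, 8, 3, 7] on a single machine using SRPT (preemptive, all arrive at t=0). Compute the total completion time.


Since all jobs arrive at t=0, SRPT equals SPT ordering.
SPT order: [3, 3, 7, 8]
Completion times:
  Job 1: p=3, C=3
  Job 2: p=3, C=6
  Job 3: p=7, C=13
  Job 4: p=8, C=21
Total completion time = 3 + 6 + 13 + 21 = 43

43


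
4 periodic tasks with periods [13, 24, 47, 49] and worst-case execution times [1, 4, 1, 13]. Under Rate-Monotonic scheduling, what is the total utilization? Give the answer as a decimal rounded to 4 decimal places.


Compute individual utilizations (exact fractions):
  Task 1: C/T = 1/13 (approx. 0.0769)
  Task 2: C/T = 4/24 = 1/6 (approx. 0.1667)
  Task 3: C/T = 1/47 (approx. 0.0213)
  Task 4: C/T = 13/49 (approx. 0.2653)
Total utilization U = 1/13 + 1/6 + 1/47 + 13/49 = 95237/179634
Rounded to 4 decimal places: U = 0.5302
RM (Liu & Layland) bound for 4 tasks = 0.756828; compare with U = 95237/179634 (approx. 0.530172)
U <= bound, so schedulable by RM sufficient condition.

0.5302


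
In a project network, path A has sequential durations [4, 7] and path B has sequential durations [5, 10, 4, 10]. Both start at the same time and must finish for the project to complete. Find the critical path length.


Path A total = 4 + 7 = 11
Path B total = 5 + 10 + 4 + 10 = 29
Critical path = longest path = max(11, 29) = 29

29


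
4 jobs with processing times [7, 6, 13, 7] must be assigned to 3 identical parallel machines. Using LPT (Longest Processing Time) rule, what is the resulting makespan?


Sort jobs in decreasing order (LPT): [13, 7, 7, 6]
Assign each job to the least loaded machine:
  Machine 1: jobs [13], load = 13
  Machine 2: jobs [7, 6], load = 13
  Machine 3: jobs [7], load = 7
Makespan = max load = 13

13


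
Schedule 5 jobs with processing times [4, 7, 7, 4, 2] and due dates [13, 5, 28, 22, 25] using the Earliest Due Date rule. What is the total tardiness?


Sort by due date (EDD order): [(7, 5), (4, 13), (4, 22), (2, 25), (7, 28)]
Compute completion times and tardiness:
  Job 1: p=7, d=5, C=7, tardiness=max(0,7-5)=2
  Job 2: p=4, d=13, C=11, tardiness=max(0,11-13)=0
  Job 3: p=4, d=22, C=15, tardiness=max(0,15-22)=0
  Job 4: p=2, d=25, C=17, tardiness=max(0,17-25)=0
  Job 5: p=7, d=28, C=24, tardiness=max(0,24-28)=0
Total tardiness = 2

2


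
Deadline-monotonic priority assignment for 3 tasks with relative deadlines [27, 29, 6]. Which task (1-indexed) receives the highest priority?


Sort tasks by relative deadline (ascending):
  Task 3: deadline = 6
  Task 1: deadline = 27
  Task 2: deadline = 29
Priority order (highest first): [3, 1, 2]
Highest priority task = 3

3


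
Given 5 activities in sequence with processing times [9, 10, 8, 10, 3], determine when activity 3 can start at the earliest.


Activity 3 starts after activities 1 through 2 complete.
Predecessor durations: [9, 10]
ES = 9 + 10 = 19

19


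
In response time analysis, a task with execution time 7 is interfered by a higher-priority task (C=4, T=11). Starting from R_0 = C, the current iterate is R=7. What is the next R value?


R_next = C + ceil(R_prev / T_hp) * C_hp
ceil(7 / 11) = ceil(0.6364) = 1
Interference = 1 * 4 = 4
R_next = 7 + 4 = 11

11


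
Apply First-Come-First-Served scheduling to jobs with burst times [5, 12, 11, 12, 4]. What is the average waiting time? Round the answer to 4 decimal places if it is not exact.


FCFS order (as given): [5, 12, 11, 12, 4]
Waiting times:
  Job 1: wait = 0
  Job 2: wait = 5
  Job 3: wait = 17
  Job 4: wait = 28
  Job 5: wait = 40
Sum of waiting times = 90
Average waiting time = 90/5 = 18.0

18.0


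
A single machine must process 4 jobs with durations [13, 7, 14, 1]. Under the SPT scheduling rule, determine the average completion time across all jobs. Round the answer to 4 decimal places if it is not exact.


Sort jobs by processing time (SPT order): [1, 7, 13, 14]
Compute completion times sequentially:
  Job 1: processing = 1, completes at 1
  Job 2: processing = 7, completes at 8
  Job 3: processing = 13, completes at 21
  Job 4: processing = 14, completes at 35
Sum of completion times = 65
Average completion time = 65/4 = 16.25

16.25


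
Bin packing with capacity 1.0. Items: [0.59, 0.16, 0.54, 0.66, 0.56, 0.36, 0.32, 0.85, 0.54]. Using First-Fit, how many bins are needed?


Place items sequentially using First-Fit:
  Item 0.59 -> new Bin 1
  Item 0.16 -> Bin 1 (now 0.75)
  Item 0.54 -> new Bin 2
  Item 0.66 -> new Bin 3
  Item 0.56 -> new Bin 4
  Item 0.36 -> Bin 2 (now 0.9)
  Item 0.32 -> Bin 3 (now 0.98)
  Item 0.85 -> new Bin 5
  Item 0.54 -> new Bin 6
Total bins used = 6

6


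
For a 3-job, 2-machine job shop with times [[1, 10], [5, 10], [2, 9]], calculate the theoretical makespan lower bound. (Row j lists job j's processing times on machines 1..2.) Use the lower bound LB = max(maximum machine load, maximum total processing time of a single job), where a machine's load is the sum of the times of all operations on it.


Machine loads:
  Machine 1: 1 + 5 + 2 = 8
  Machine 2: 10 + 10 + 9 = 29
Max machine load = 29
Job totals:
  Job 1: 11
  Job 2: 15
  Job 3: 11
Max job total = 15
Lower bound = max(29, 15) = 29

29


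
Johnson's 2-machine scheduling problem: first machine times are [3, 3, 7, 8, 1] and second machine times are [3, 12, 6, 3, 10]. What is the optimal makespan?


Apply Johnson's rule:
  Group 1 (a <= b): [(5, 1, 10), (1, 3, 3), (2, 3, 12)]
  Group 2 (a > b): [(3, 7, 6), (4, 8, 3)]
Optimal job order: [5, 1, 2, 3, 4]
Schedule:
  Job 5: M1 done at 1, M2 done at 11
  Job 1: M1 done at 4, M2 done at 14
  Job 2: M1 done at 7, M2 done at 26
  Job 3: M1 done at 14, M2 done at 32
  Job 4: M1 done at 22, M2 done at 35
Makespan = 35

35


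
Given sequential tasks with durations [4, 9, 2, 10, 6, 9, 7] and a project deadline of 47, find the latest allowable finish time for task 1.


LF(activity 1) = deadline - sum of successor durations
Successors: activities 2 through 7 with durations [9, 2, 10, 6, 9, 7]
Sum of successor durations = 43
LF = 47 - 43 = 4

4


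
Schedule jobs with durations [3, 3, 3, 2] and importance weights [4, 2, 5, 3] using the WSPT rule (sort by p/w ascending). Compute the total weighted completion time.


Compute p/w ratios and sort ascending (WSPT): [(3, 5), (2, 3), (3, 4), (3, 2)]
Compute weighted completion times:
  Job (p=3,w=5): C=3, w*C=5*3=15
  Job (p=2,w=3): C=5, w*C=3*5=15
  Job (p=3,w=4): C=8, w*C=4*8=32
  Job (p=3,w=2): C=11, w*C=2*11=22
Total weighted completion time = 84

84


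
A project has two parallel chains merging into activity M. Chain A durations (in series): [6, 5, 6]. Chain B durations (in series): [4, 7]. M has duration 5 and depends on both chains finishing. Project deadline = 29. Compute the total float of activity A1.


Forward pass: ES(A1) = sum of predecessors on chain A = 0
EF = ES + duration = 0 + 6 = 6
Backward pass: LF(M) = deadline = 29; LS(M) = 29 - 5 = 24
LF(A1) = LS(M) - sum(successors on chain A) = 24 - 11 = 13
LS = LF - duration = 13 - 6 = 7
Total float = LS - ES = 7 - 0 = 7

7


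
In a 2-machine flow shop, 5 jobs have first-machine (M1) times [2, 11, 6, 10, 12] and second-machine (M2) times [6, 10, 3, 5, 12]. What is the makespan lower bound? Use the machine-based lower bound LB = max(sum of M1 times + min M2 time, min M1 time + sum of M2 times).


LB1 = sum(M1 times) + min(M2 times) = 41 + 3 = 44
LB2 = min(M1 times) + sum(M2 times) = 2 + 36 = 38
Lower bound = max(LB1, LB2) = max(44, 38) = 44

44


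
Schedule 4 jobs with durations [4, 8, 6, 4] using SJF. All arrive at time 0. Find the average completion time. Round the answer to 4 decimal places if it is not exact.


SJF order (ascending): [4, 4, 6, 8]
Completion times:
  Job 1: burst=4, C=4
  Job 2: burst=4, C=8
  Job 3: burst=6, C=14
  Job 4: burst=8, C=22
Average completion = 48/4 = 12.0

12.0


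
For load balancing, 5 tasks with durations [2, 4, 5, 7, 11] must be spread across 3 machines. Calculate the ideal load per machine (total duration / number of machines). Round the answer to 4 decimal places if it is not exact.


Total processing time = 2 + 4 + 5 + 7 + 11 = 29
Number of machines = 3
Ideal balanced load = 29 / 3 = 9.6667

9.6667


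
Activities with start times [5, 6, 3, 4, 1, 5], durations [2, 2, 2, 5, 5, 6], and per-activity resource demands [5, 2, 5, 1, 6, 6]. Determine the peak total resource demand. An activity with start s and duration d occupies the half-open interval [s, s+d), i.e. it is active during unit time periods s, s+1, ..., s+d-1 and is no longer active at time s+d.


Each activity i is active on [start_i, start_i + duration_i).
Compute total resource usage per time slot:
  t=0: active resources = [], total = 0
  t=1: active resources = [6], total = 6
  t=2: active resources = [6], total = 6
  t=3: active resources = [5, 6], total = 11
  t=4: active resources = [5, 1, 6], total = 12
  t=5: active resources = [5, 1, 6, 6], total = 18
  t=6: active resources = [5, 2, 1, 6], total = 14
  t=7: active resources = [2, 1, 6], total = 9
  t=8: active resources = [1, 6], total = 7
  t=9: active resources = [6], total = 6
  t=10: active resources = [6], total = 6
Peak resource demand = 18

18


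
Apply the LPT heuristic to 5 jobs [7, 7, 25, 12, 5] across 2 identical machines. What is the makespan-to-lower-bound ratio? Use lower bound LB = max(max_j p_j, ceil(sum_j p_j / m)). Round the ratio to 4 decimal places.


LPT order: [25, 12, 7, 7, 5]
Machine loads after assignment: [30, 26]
LPT makespan = 30
Lower bound = max(max_job, ceil(total/2)) = max(25, 28) = 28
Ratio = 30 / 28 = 1.0714

1.0714


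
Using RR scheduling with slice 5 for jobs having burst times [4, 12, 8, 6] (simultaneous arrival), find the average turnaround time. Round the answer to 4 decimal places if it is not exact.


Time quantum = 5
Execution trace:
  J1 runs 4 units, time = 4
  J2 runs 5 units, time = 9
  J3 runs 5 units, time = 14
  J4 runs 5 units, time = 19
  J2 runs 5 units, time = 24
  J3 runs 3 units, time = 27
  J4 runs 1 units, time = 28
  J2 runs 2 units, time = 30
Finish times: [4, 30, 27, 28]
Average turnaround = 89/4 = 22.25

22.25


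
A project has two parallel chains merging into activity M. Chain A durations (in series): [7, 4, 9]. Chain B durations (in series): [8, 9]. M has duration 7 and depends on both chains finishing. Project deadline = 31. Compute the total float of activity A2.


Forward pass: ES(A2) = sum of predecessors on chain A = 7
EF = ES + duration = 7 + 4 = 11
Backward pass: LF(M) = deadline = 31; LS(M) = 31 - 7 = 24
LF(A2) = LS(M) - sum(successors on chain A) = 24 - 9 = 15
LS = LF - duration = 15 - 4 = 11
Total float = LS - ES = 11 - 7 = 4

4


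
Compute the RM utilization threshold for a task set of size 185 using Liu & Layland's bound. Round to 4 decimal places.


Compute 2^(1/185) = 1.0037537693
Subtract 1: 1.0037537693 - 1 = 0.0037537693
Multiply by n: 185 * 0.0037537693 = 0.6944473205
Round to 4 dp: 0.6944

0.6944


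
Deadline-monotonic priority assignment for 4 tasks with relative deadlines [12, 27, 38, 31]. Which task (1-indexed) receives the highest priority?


Sort tasks by relative deadline (ascending):
  Task 1: deadline = 12
  Task 2: deadline = 27
  Task 4: deadline = 31
  Task 3: deadline = 38
Priority order (highest first): [1, 2, 4, 3]
Highest priority task = 1

1


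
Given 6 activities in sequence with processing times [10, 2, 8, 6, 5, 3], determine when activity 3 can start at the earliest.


Activity 3 starts after activities 1 through 2 complete.
Predecessor durations: [10, 2]
ES = 10 + 2 = 12

12


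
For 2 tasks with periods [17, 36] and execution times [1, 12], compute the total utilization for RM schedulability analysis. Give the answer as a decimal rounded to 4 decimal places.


Compute individual utilizations (exact fractions):
  Task 1: C/T = 1/17 (approx. 0.0588)
  Task 2: C/T = 12/36 = 1/3 (approx. 0.3333)
Total utilization U = 1/17 + 1/3 = 20/51
Rounded to 4 decimal places: U = 0.3922
RM (Liu & Layland) bound for 2 tasks = 0.828427; compare with U = 20/51 (approx. 0.392157)
U <= bound, so schedulable by RM sufficient condition.

0.3922


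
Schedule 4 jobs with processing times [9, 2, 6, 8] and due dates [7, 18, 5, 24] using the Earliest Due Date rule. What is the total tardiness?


Sort by due date (EDD order): [(6, 5), (9, 7), (2, 18), (8, 24)]
Compute completion times and tardiness:
  Job 1: p=6, d=5, C=6, tardiness=max(0,6-5)=1
  Job 2: p=9, d=7, C=15, tardiness=max(0,15-7)=8
  Job 3: p=2, d=18, C=17, tardiness=max(0,17-18)=0
  Job 4: p=8, d=24, C=25, tardiness=max(0,25-24)=1
Total tardiness = 10

10


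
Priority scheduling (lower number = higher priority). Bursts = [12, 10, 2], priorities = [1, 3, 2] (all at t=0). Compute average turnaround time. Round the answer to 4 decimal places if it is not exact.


Sort by priority (ascending = highest first):
Order: [(1, 12), (2, 2), (3, 10)]
Completion times:
  Priority 1, burst=12, C=12
  Priority 2, burst=2, C=14
  Priority 3, burst=10, C=24
Average turnaround = 50/3 = 16.6667

16.6667


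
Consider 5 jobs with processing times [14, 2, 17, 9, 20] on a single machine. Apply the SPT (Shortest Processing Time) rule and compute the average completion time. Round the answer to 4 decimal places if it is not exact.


Sort jobs by processing time (SPT order): [2, 9, 14, 17, 20]
Compute completion times sequentially:
  Job 1: processing = 2, completes at 2
  Job 2: processing = 9, completes at 11
  Job 3: processing = 14, completes at 25
  Job 4: processing = 17, completes at 42
  Job 5: processing = 20, completes at 62
Sum of completion times = 142
Average completion time = 142/5 = 28.4

28.4


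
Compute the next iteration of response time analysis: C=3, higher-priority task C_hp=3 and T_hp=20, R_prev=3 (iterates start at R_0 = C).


R_next = C + ceil(R_prev / T_hp) * C_hp
ceil(3 / 20) = ceil(0.15) = 1
Interference = 1 * 3 = 3
R_next = 3 + 3 = 6

6


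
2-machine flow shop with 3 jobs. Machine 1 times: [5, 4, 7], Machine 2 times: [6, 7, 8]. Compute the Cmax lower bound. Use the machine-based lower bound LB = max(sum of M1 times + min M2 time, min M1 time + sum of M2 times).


LB1 = sum(M1 times) + min(M2 times) = 16 + 6 = 22
LB2 = min(M1 times) + sum(M2 times) = 4 + 21 = 25
Lower bound = max(LB1, LB2) = max(22, 25) = 25

25


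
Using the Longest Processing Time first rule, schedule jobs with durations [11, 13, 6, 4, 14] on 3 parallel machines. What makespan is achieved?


Sort jobs in decreasing order (LPT): [14, 13, 11, 6, 4]
Assign each job to the least loaded machine:
  Machine 1: jobs [14], load = 14
  Machine 2: jobs [13, 4], load = 17
  Machine 3: jobs [11, 6], load = 17
Makespan = max load = 17

17


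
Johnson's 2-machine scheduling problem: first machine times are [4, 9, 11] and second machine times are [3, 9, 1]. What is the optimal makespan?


Apply Johnson's rule:
  Group 1 (a <= b): [(2, 9, 9)]
  Group 2 (a > b): [(1, 4, 3), (3, 11, 1)]
Optimal job order: [2, 1, 3]
Schedule:
  Job 2: M1 done at 9, M2 done at 18
  Job 1: M1 done at 13, M2 done at 21
  Job 3: M1 done at 24, M2 done at 25
Makespan = 25

25


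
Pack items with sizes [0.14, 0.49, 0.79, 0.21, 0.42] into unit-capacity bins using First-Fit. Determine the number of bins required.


Place items sequentially using First-Fit:
  Item 0.14 -> new Bin 1
  Item 0.49 -> Bin 1 (now 0.63)
  Item 0.79 -> new Bin 2
  Item 0.21 -> Bin 1 (now 0.84)
  Item 0.42 -> new Bin 3
Total bins used = 3

3


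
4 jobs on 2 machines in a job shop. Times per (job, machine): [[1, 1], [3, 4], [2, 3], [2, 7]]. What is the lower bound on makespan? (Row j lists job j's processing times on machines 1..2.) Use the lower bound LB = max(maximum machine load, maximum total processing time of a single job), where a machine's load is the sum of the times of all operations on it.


Machine loads:
  Machine 1: 1 + 3 + 2 + 2 = 8
  Machine 2: 1 + 4 + 3 + 7 = 15
Max machine load = 15
Job totals:
  Job 1: 2
  Job 2: 7
  Job 3: 5
  Job 4: 9
Max job total = 9
Lower bound = max(15, 9) = 15

15


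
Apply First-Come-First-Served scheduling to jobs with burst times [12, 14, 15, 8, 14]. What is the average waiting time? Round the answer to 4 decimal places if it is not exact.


FCFS order (as given): [12, 14, 15, 8, 14]
Waiting times:
  Job 1: wait = 0
  Job 2: wait = 12
  Job 3: wait = 26
  Job 4: wait = 41
  Job 5: wait = 49
Sum of waiting times = 128
Average waiting time = 128/5 = 25.6

25.6


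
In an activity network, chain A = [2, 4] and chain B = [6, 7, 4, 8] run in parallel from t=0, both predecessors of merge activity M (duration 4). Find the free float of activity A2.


ES(A2) = sum of predecessors on chain A = 2
EF(A2) = ES + duration = 2 + 4 = 6
Successor of A2 is M. ES(M) = max(sum(A), sum(B)) = max(6, 25) = 25
Free float = ES(successor) - EF(current) = 25 - 6 = 19

19


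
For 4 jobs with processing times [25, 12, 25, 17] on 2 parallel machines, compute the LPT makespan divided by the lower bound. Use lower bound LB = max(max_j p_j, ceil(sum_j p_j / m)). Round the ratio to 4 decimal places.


LPT order: [25, 25, 17, 12]
Machine loads after assignment: [42, 37]
LPT makespan = 42
Lower bound = max(max_job, ceil(total/2)) = max(25, 40) = 40
Ratio = 42 / 40 = 1.05

1.05


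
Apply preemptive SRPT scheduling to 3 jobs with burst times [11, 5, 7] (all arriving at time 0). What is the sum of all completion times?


Since all jobs arrive at t=0, SRPT equals SPT ordering.
SPT order: [5, 7, 11]
Completion times:
  Job 1: p=5, C=5
  Job 2: p=7, C=12
  Job 3: p=11, C=23
Total completion time = 5 + 12 + 23 = 40

40


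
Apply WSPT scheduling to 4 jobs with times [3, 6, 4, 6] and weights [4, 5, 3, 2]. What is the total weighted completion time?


Compute p/w ratios and sort ascending (WSPT): [(3, 4), (6, 5), (4, 3), (6, 2)]
Compute weighted completion times:
  Job (p=3,w=4): C=3, w*C=4*3=12
  Job (p=6,w=5): C=9, w*C=5*9=45
  Job (p=4,w=3): C=13, w*C=3*13=39
  Job (p=6,w=2): C=19, w*C=2*19=38
Total weighted completion time = 134

134


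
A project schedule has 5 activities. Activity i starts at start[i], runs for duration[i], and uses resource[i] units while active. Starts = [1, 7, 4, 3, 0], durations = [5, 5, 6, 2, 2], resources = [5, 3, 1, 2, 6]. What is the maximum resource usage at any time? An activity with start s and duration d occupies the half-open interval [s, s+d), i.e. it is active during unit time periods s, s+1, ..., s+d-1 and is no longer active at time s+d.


Each activity i is active on [start_i, start_i + duration_i).
Compute total resource usage per time slot:
  t=0: active resources = [6], total = 6
  t=1: active resources = [5, 6], total = 11
  t=2: active resources = [5], total = 5
  t=3: active resources = [5, 2], total = 7
  t=4: active resources = [5, 1, 2], total = 8
  t=5: active resources = [5, 1], total = 6
  t=6: active resources = [1], total = 1
  t=7: active resources = [3, 1], total = 4
  t=8: active resources = [3, 1], total = 4
  t=9: active resources = [3, 1], total = 4
  t=10: active resources = [3], total = 3
  t=11: active resources = [3], total = 3
Peak resource demand = 11

11


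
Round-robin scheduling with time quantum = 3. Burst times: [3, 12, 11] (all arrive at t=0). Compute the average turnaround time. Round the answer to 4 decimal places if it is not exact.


Time quantum = 3
Execution trace:
  J1 runs 3 units, time = 3
  J2 runs 3 units, time = 6
  J3 runs 3 units, time = 9
  J2 runs 3 units, time = 12
  J3 runs 3 units, time = 15
  J2 runs 3 units, time = 18
  J3 runs 3 units, time = 21
  J2 runs 3 units, time = 24
  J3 runs 2 units, time = 26
Finish times: [3, 24, 26]
Average turnaround = 53/3 = 17.6667

17.6667


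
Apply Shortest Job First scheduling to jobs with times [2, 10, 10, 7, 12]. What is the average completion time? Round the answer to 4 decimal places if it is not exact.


SJF order (ascending): [2, 7, 10, 10, 12]
Completion times:
  Job 1: burst=2, C=2
  Job 2: burst=7, C=9
  Job 3: burst=10, C=19
  Job 4: burst=10, C=29
  Job 5: burst=12, C=41
Average completion = 100/5 = 20.0

20.0


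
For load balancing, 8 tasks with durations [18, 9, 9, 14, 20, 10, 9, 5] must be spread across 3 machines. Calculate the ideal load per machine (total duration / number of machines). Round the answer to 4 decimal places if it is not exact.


Total processing time = 18 + 9 + 9 + 14 + 20 + 10 + 9 + 5 = 94
Number of machines = 3
Ideal balanced load = 94 / 3 = 31.3333

31.3333


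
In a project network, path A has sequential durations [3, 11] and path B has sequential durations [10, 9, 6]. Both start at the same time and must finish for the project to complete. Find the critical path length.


Path A total = 3 + 11 = 14
Path B total = 10 + 9 + 6 = 25
Critical path = longest path = max(14, 25) = 25

25


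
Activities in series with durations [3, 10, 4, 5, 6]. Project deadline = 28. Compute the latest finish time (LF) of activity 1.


LF(activity 1) = deadline - sum of successor durations
Successors: activities 2 through 5 with durations [10, 4, 5, 6]
Sum of successor durations = 25
LF = 28 - 25 = 3

3


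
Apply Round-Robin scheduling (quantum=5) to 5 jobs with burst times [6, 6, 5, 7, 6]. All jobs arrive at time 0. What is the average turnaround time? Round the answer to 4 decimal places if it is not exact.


Time quantum = 5
Execution trace:
  J1 runs 5 units, time = 5
  J2 runs 5 units, time = 10
  J3 runs 5 units, time = 15
  J4 runs 5 units, time = 20
  J5 runs 5 units, time = 25
  J1 runs 1 units, time = 26
  J2 runs 1 units, time = 27
  J4 runs 2 units, time = 29
  J5 runs 1 units, time = 30
Finish times: [26, 27, 15, 29, 30]
Average turnaround = 127/5 = 25.4

25.4


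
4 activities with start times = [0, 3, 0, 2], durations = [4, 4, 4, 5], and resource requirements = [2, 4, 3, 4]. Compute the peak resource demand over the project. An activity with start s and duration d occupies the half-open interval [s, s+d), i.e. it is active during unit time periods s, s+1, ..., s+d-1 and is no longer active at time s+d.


Each activity i is active on [start_i, start_i + duration_i).
Compute total resource usage per time slot:
  t=0: active resources = [2, 3], total = 5
  t=1: active resources = [2, 3], total = 5
  t=2: active resources = [2, 3, 4], total = 9
  t=3: active resources = [2, 4, 3, 4], total = 13
  t=4: active resources = [4, 4], total = 8
  t=5: active resources = [4, 4], total = 8
  t=6: active resources = [4, 4], total = 8
Peak resource demand = 13

13


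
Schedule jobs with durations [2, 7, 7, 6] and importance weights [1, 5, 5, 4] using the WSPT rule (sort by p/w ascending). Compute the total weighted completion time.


Compute p/w ratios and sort ascending (WSPT): [(7, 5), (7, 5), (6, 4), (2, 1)]
Compute weighted completion times:
  Job (p=7,w=5): C=7, w*C=5*7=35
  Job (p=7,w=5): C=14, w*C=5*14=70
  Job (p=6,w=4): C=20, w*C=4*20=80
  Job (p=2,w=1): C=22, w*C=1*22=22
Total weighted completion time = 207

207


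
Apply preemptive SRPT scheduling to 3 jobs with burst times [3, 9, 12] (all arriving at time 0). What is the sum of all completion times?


Since all jobs arrive at t=0, SRPT equals SPT ordering.
SPT order: [3, 9, 12]
Completion times:
  Job 1: p=3, C=3
  Job 2: p=9, C=12
  Job 3: p=12, C=24
Total completion time = 3 + 12 + 24 = 39

39


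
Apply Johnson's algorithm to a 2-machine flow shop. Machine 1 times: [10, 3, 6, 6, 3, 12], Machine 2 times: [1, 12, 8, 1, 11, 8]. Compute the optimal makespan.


Apply Johnson's rule:
  Group 1 (a <= b): [(2, 3, 12), (5, 3, 11), (3, 6, 8)]
  Group 2 (a > b): [(6, 12, 8), (1, 10, 1), (4, 6, 1)]
Optimal job order: [2, 5, 3, 6, 1, 4]
Schedule:
  Job 2: M1 done at 3, M2 done at 15
  Job 5: M1 done at 6, M2 done at 26
  Job 3: M1 done at 12, M2 done at 34
  Job 6: M1 done at 24, M2 done at 42
  Job 1: M1 done at 34, M2 done at 43
  Job 4: M1 done at 40, M2 done at 44
Makespan = 44

44


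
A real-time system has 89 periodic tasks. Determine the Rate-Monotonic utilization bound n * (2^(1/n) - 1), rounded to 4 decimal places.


Compute 2^(1/89) = 1.0078185773
Subtract 1: 1.0078185773 - 1 = 0.0078185773
Multiply by n: 89 * 0.0078185773 = 0.6958533797
Round to 4 dp: 0.6959

0.6959


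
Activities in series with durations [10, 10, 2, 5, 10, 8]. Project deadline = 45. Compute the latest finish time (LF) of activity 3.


LF(activity 3) = deadline - sum of successor durations
Successors: activities 4 through 6 with durations [5, 10, 8]
Sum of successor durations = 23
LF = 45 - 23 = 22

22


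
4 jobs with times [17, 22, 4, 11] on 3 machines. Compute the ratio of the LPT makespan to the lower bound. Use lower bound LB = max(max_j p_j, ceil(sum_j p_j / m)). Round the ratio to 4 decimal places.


LPT order: [22, 17, 11, 4]
Machine loads after assignment: [22, 17, 15]
LPT makespan = 22
Lower bound = max(max_job, ceil(total/3)) = max(22, 18) = 22
Ratio = 22 / 22 = 1.0

1.0


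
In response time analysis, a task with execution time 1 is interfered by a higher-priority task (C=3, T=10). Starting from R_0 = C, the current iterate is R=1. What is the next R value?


R_next = C + ceil(R_prev / T_hp) * C_hp
ceil(1 / 10) = ceil(0.1) = 1
Interference = 1 * 3 = 3
R_next = 1 + 3 = 4

4


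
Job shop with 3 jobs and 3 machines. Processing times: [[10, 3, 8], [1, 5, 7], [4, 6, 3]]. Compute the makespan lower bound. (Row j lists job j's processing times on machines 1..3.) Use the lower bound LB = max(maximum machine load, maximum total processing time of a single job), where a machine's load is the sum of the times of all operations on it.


Machine loads:
  Machine 1: 10 + 1 + 4 = 15
  Machine 2: 3 + 5 + 6 = 14
  Machine 3: 8 + 7 + 3 = 18
Max machine load = 18
Job totals:
  Job 1: 21
  Job 2: 13
  Job 3: 13
Max job total = 21
Lower bound = max(18, 21) = 21

21


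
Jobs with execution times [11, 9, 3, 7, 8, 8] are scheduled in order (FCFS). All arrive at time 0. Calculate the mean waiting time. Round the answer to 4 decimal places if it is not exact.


FCFS order (as given): [11, 9, 3, 7, 8, 8]
Waiting times:
  Job 1: wait = 0
  Job 2: wait = 11
  Job 3: wait = 20
  Job 4: wait = 23
  Job 5: wait = 30
  Job 6: wait = 38
Sum of waiting times = 122
Average waiting time = 122/6 = 20.3333

20.3333


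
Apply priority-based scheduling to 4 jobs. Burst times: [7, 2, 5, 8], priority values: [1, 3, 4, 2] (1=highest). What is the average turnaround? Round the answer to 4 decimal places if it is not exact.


Sort by priority (ascending = highest first):
Order: [(1, 7), (2, 8), (3, 2), (4, 5)]
Completion times:
  Priority 1, burst=7, C=7
  Priority 2, burst=8, C=15
  Priority 3, burst=2, C=17
  Priority 4, burst=5, C=22
Average turnaround = 61/4 = 15.25

15.25


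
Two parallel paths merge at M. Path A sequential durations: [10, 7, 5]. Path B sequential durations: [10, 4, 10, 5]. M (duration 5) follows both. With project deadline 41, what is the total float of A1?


Forward pass: ES(A1) = sum of predecessors on chain A = 0
EF = ES + duration = 0 + 10 = 10
Backward pass: LF(M) = deadline = 41; LS(M) = 41 - 5 = 36
LF(A1) = LS(M) - sum(successors on chain A) = 36 - 12 = 24
LS = LF - duration = 24 - 10 = 14
Total float = LS - ES = 14 - 0 = 14

14


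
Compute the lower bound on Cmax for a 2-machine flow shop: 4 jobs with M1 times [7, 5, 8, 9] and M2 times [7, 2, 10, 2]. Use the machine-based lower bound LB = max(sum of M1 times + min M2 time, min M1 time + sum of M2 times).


LB1 = sum(M1 times) + min(M2 times) = 29 + 2 = 31
LB2 = min(M1 times) + sum(M2 times) = 5 + 21 = 26
Lower bound = max(LB1, LB2) = max(31, 26) = 31

31


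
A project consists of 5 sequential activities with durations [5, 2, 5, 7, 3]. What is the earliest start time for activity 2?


Activity 2 starts after activities 1 through 1 complete.
Predecessor durations: [5]
ES = 5 = 5

5
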